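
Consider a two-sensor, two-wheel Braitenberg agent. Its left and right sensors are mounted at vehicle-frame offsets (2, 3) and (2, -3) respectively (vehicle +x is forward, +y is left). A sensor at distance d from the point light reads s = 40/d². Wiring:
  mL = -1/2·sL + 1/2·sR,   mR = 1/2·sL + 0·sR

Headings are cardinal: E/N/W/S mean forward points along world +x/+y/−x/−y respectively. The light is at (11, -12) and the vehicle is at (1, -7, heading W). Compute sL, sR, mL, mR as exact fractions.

left sensor world pos  = (-1, -10); dL² = 148
right sensor world pos = (-1, -4); dR² = 208
sL = 40/148 = 10/37
sR = 40/208 = 5/26
mL = -1/2·sL + 1/2·sR = -75/1924
mR = 1/2·sL + 0·sR = 5/37

10/37 5/26 -75/1924 5/37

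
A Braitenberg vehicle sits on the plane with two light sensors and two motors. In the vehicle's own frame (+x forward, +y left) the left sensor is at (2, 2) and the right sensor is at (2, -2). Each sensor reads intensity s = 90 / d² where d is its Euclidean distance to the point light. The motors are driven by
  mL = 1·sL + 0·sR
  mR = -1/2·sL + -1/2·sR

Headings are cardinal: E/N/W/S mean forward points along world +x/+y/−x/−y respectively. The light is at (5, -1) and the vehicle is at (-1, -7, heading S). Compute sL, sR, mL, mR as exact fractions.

left sensor world pos  = (1, -9); dL² = 80
right sensor world pos = (-3, -9); dR² = 128
sL = 90/80 = 9/8
sR = 90/128 = 45/64
mL = 1·sL + 0·sR = 9/8
mR = -1/2·sL + -1/2·sR = -117/128

9/8 45/64 9/8 -117/128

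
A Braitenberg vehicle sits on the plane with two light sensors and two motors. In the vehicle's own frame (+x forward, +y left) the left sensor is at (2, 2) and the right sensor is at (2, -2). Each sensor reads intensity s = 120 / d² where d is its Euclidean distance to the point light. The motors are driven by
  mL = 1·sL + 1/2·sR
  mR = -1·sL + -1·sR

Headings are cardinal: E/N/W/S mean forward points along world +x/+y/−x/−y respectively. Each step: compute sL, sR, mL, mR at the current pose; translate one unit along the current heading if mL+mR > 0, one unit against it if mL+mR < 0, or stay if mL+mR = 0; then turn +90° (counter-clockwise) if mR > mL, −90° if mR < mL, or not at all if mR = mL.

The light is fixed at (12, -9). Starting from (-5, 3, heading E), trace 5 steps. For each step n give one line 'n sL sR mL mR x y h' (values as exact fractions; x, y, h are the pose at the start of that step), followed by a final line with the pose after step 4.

n=0: pose=(-5,3,E); sL=120/421, sR=24/65; mL=12852/27365, mR=-17904/27365; mL+mR=-12/65 → advance -1; mR−mL=-30756/27365 → turn -1·90°
n=1: pose=(-6,3,S); sL=30/89, sR=6/25; mL=1017/2225, mR=-1284/2225; mL+mR=-3/25 → advance -1; mR−mL=-2301/2225 → turn -1·90°
n=2: pose=(-6,4,W); sL=120/521, sR=24/125; mL=21252/65125, mR=-27504/65125; mL+mR=-12/125 → advance -1; mR−mL=-48756/65125 → turn -1·90°
n=3: pose=(-5,4,N); sL=60/293, sR=4/15; mL=1486/4395, mR=-2072/4395; mL+mR=-2/15 → advance -1; mR−mL=-1186/1465 → turn -1·90°
n=4: pose=(-5,3,E); sL=120/421, sR=24/65; mL=12852/27365, mR=-17904/27365; mL+mR=-12/65 → advance -1; mR−mL=-30756/27365 → turn -1·90°

0 120/421 24/65 12852/27365 -17904/27365 -5 3 E
1 30/89 6/25 1017/2225 -1284/2225 -6 3 S
2 120/521 24/125 21252/65125 -27504/65125 -6 4 W
3 60/293 4/15 1486/4395 -2072/4395 -5 4 N
4 120/421 24/65 12852/27365 -17904/27365 -5 3 E
final -6 3 S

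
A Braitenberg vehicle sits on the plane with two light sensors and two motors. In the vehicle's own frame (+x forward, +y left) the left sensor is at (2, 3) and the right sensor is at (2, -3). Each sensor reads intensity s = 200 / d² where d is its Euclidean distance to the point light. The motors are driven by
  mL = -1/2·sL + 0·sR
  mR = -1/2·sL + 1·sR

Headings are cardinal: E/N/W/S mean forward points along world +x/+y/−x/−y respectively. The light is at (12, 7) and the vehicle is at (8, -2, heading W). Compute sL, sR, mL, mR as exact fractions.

10/9 25/9 -5/9 20/9

left sensor world pos  = (6, -5); dL² = 180
right sensor world pos = (6, 1); dR² = 72
sL = 200/180 = 10/9
sR = 200/72 = 25/9
mL = -1/2·sL + 0·sR = -5/9
mR = -1/2·sL + 1·sR = 20/9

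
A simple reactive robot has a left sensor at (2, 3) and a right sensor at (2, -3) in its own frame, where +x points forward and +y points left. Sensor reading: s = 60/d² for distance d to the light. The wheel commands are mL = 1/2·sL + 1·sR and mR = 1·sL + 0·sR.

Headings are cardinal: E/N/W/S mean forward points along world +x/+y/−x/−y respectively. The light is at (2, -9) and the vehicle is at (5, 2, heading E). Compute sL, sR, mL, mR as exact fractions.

60/221 60/89 15930/19669 60/221

left sensor world pos  = (7, 5); dL² = 221
right sensor world pos = (7, -1); dR² = 89
sL = 60/221 = 60/221
sR = 60/89 = 60/89
mL = 1/2·sL + 1·sR = 15930/19669
mR = 1·sL + 0·sR = 60/221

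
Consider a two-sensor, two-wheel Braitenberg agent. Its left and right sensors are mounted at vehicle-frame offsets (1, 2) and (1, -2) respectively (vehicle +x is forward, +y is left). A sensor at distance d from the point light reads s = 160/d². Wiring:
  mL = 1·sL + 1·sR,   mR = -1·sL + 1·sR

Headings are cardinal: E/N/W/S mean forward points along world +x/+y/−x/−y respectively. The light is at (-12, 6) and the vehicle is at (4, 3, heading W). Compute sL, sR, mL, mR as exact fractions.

16/25 80/113 3808/2825 192/2825

left sensor world pos  = (3, 1); dL² = 250
right sensor world pos = (3, 5); dR² = 226
sL = 160/250 = 16/25
sR = 160/226 = 80/113
mL = 1·sL + 1·sR = 3808/2825
mR = -1·sL + 1·sR = 192/2825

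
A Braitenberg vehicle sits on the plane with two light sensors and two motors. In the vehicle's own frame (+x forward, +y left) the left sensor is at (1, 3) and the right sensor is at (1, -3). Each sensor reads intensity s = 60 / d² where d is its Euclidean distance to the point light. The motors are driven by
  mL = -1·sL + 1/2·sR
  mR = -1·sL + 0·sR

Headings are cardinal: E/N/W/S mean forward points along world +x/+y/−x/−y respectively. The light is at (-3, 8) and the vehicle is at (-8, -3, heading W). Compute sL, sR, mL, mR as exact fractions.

left sensor world pos  = (-9, -6); dL² = 232
right sensor world pos = (-9, 0); dR² = 100
sL = 60/232 = 15/58
sR = 60/100 = 3/5
mL = -1·sL + 1/2·sR = 6/145
mR = -1·sL + 0·sR = -15/58

15/58 3/5 6/145 -15/58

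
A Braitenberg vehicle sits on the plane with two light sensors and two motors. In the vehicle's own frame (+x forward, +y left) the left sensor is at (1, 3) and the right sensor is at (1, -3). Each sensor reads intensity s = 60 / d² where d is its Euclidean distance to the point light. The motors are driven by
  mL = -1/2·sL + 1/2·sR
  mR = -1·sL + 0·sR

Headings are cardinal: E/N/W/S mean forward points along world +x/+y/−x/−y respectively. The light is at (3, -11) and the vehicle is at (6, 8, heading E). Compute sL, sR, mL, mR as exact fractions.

left sensor world pos  = (7, 11); dL² = 500
right sensor world pos = (7, 5); dR² = 272
sL = 60/500 = 3/25
sR = 60/272 = 15/68
mL = -1/2·sL + 1/2·sR = 171/3400
mR = -1·sL + 0·sR = -3/25

3/25 15/68 171/3400 -3/25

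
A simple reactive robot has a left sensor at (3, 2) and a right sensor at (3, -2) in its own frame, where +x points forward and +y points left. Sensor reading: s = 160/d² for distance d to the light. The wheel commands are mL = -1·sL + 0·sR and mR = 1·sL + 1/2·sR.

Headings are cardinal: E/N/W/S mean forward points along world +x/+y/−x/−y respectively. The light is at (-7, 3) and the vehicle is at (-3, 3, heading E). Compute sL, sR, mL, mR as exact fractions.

left sensor world pos  = (0, 5); dL² = 53
right sensor world pos = (0, 1); dR² = 53
sL = 160/53 = 160/53
sR = 160/53 = 160/53
mL = -1·sL + 0·sR = -160/53
mR = 1·sL + 1/2·sR = 240/53

160/53 160/53 -160/53 240/53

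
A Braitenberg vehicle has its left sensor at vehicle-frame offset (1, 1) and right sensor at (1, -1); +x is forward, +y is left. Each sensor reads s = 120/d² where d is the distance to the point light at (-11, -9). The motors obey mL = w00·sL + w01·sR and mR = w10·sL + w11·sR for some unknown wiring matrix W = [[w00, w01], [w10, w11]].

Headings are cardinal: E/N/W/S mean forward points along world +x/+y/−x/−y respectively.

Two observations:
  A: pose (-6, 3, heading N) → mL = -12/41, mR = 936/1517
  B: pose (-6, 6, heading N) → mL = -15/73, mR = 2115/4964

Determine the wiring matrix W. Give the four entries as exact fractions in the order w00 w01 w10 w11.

obs A: pose=(-6,3,N) → sL=24/37, sR=24/41, mL=-12/41, mR=936/1517
obs B: pose=(-6,6,N) → sL=15/34, sR=30/73, mL=-15/73, mR=2115/4964
sensor matrix S = [[24/37, 24/41], [15/34, 30/73]]; det S = 15660/1882597
solve [mL_A; mL_B] = S·[w00; w01] and [mR_A; mR_B] = S·[w10; w11]:
  w00 = 0, w01 = -1/2, w10 = 1/2, w11 = 1/2

0 -1/2 1/2 1/2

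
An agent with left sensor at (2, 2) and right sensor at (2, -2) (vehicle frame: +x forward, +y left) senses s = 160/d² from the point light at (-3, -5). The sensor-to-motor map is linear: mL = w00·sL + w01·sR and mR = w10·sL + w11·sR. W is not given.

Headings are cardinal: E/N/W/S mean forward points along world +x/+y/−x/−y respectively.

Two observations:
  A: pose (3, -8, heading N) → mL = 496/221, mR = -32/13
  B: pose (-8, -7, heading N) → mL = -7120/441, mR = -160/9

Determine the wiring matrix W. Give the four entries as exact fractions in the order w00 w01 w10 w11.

1/2 -1 0 -1

obs A: pose=(3,-8,N) → sL=160/17, sR=32/13, mL=496/221, mR=-32/13
obs B: pose=(-8,-7,N) → sL=160/49, sR=160/9, mL=-7120/441, mR=-160/9
sensor matrix S = [[160/17, 32/13], [160/49, 160/9]]; det S = 15523840/97461
solve [mL_A; mL_B] = S·[w00; w01] and [mR_A; mR_B] = S·[w10; w11]:
  w00 = 1/2, w01 = -1, w10 = 0, w11 = -1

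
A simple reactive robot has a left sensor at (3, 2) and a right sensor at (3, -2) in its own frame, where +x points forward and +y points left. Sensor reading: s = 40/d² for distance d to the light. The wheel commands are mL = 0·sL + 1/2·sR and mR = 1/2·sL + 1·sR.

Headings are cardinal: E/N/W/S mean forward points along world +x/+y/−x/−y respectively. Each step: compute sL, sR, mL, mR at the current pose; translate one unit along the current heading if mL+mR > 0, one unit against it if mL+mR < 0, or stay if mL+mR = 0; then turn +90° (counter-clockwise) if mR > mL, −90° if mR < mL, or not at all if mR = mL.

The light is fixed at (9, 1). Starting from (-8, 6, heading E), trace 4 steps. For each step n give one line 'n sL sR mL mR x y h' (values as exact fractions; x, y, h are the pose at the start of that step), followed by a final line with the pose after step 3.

n=0: pose=(-8,6,E); sL=8/49, sR=8/41; mL=4/41, mR=556/2009; mL+mR=752/2009 → advance +1; mR−mL=360/2009 → turn +1·90°
n=1: pose=(-7,6,N); sL=10/97, sR=2/13; mL=1/13, mR=259/1261; mL+mR=356/1261 → advance +1; mR−mL=162/1261 → turn +1·90°
n=2: pose=(-7,7,W); sL=40/377, sR=8/85; mL=4/85, mR=4716/32045; mL+mR=6224/32045 → advance +1; mR−mL=3208/32045 → turn +1·90°
n=3: pose=(-8,7,S); sL=20/117, sR=4/37; mL=2/37, mR=838/4329; mL+mR=1072/4329 → advance +1; mR−mL=604/4329 → turn +1·90°

0 8/49 8/41 4/41 556/2009 -8 6 E
1 10/97 2/13 1/13 259/1261 -7 6 N
2 40/377 8/85 4/85 4716/32045 -7 7 W
3 20/117 4/37 2/37 838/4329 -8 7 S
final -8 6 E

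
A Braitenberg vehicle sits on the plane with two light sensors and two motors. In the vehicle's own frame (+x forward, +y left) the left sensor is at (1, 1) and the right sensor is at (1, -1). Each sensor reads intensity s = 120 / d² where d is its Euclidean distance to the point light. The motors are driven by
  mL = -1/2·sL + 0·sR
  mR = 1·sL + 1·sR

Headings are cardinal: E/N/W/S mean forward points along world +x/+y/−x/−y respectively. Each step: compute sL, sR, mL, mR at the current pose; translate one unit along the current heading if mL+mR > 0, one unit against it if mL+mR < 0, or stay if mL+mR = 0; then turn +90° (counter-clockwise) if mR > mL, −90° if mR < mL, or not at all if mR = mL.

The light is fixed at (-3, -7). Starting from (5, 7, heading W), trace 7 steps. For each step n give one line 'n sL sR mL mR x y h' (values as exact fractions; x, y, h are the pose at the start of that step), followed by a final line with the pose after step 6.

n=0: pose=(5,7,W); sL=60/109, sR=60/137; mL=-30/109, mR=14760/14933; mL+mR=10650/14933 → advance +1; mR−mL=18870/14933 → turn +1·90°
n=1: pose=(4,7,S); sL=120/233, sR=24/41; mL=-60/233, mR=10512/9553; mL+mR=8052/9553 → advance +1; mR−mL=12972/9553 → turn +1·90°
n=2: pose=(4,6,E); sL=6/13, sR=15/26; mL=-3/13, mR=27/26; mL+mR=21/26 → advance +1; mR−mL=33/26 → turn +1·90°
n=3: pose=(5,6,N); sL=24/49, sR=120/277; mL=-12/49, mR=12528/13573; mL+mR=9204/13573 → advance +1; mR−mL=15852/13573 → turn +1·90°
n=4: pose=(5,7,W); sL=60/109, sR=60/137; mL=-30/109, mR=14760/14933; mL+mR=10650/14933 → advance +1; mR−mL=18870/14933 → turn +1·90°
n=5: pose=(4,7,S); sL=120/233, sR=24/41; mL=-60/233, mR=10512/9553; mL+mR=8052/9553 → advance +1; mR−mL=12972/9553 → turn +1·90°
n=6: pose=(4,6,E); sL=6/13, sR=15/26; mL=-3/13, mR=27/26; mL+mR=21/26 → advance +1; mR−mL=33/26 → turn +1·90°

0 60/109 60/137 -30/109 14760/14933 5 7 W
1 120/233 24/41 -60/233 10512/9553 4 7 S
2 6/13 15/26 -3/13 27/26 4 6 E
3 24/49 120/277 -12/49 12528/13573 5 6 N
4 60/109 60/137 -30/109 14760/14933 5 7 W
5 120/233 24/41 -60/233 10512/9553 4 7 S
6 6/13 15/26 -3/13 27/26 4 6 E
final 5 6 N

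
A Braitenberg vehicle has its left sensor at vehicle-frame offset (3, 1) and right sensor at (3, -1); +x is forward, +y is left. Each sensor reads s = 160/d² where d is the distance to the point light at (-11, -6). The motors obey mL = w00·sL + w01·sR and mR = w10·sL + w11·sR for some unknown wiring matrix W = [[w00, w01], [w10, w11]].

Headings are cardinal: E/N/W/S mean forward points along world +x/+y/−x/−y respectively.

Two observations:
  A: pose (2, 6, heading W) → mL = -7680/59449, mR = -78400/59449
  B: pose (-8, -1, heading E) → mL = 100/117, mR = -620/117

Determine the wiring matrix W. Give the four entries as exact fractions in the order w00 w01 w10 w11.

obs A: pose=(2,6,W) → sL=160/221, sR=160/269, mL=-7680/59449, mR=-78400/59449
obs B: pose=(-8,-1,E) → sL=20/9, sR=40/13, mL=100/117, mR=-620/117
sensor matrix S = [[160/221, 160/269], [20/9, 40/13]]; det S = 6300800/6955533
solve [mL_A; mL_B] = S·[w00; w01] and [mR_A; mR_B] = S·[w10; w11]:
  w00 = -1, w01 = 1, w10 = -1, w11 = -1

-1 1 -1 -1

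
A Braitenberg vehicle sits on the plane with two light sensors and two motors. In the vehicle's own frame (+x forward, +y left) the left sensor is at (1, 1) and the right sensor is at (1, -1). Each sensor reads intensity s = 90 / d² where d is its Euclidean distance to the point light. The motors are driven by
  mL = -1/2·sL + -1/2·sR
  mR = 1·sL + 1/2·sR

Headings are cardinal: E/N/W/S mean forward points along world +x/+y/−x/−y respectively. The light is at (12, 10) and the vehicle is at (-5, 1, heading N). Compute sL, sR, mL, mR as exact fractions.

left sensor world pos  = (-6, 2); dL² = 388
right sensor world pos = (-4, 2); dR² = 320
sL = 90/388 = 45/194
sR = 90/320 = 9/32
mL = -1/2·sL + -1/2·sR = -1593/6208
mR = 1·sL + 1/2·sR = 2313/6208

45/194 9/32 -1593/6208 2313/6208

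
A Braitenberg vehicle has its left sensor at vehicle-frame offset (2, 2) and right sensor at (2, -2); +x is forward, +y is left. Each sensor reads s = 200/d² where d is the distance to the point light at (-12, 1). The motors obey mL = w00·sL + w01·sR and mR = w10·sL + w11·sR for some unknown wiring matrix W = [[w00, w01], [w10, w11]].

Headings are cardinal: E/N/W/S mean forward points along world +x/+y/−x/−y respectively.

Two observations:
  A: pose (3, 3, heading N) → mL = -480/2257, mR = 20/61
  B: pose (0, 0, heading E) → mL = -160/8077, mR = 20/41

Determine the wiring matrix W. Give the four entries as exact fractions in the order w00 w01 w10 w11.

obs A: pose=(3,3,N) → sL=40/37, sR=40/61, mL=-480/2257, mR=20/61
obs B: pose=(0,0,E) → sL=200/197, sR=40/41, mL=-160/8077, mR=20/41
sensor matrix S = [[40/37, 40/61], [200/197, 40/41]]; det S = 7091200/18229789
solve [mL_A; mL_B] = S·[w00; w01] and [mR_A; mR_B] = S·[w10; w11]:
  w00 = -1/2, w01 = 1/2, w10 = 0, w11 = 1/2

-1/2 1/2 0 1/2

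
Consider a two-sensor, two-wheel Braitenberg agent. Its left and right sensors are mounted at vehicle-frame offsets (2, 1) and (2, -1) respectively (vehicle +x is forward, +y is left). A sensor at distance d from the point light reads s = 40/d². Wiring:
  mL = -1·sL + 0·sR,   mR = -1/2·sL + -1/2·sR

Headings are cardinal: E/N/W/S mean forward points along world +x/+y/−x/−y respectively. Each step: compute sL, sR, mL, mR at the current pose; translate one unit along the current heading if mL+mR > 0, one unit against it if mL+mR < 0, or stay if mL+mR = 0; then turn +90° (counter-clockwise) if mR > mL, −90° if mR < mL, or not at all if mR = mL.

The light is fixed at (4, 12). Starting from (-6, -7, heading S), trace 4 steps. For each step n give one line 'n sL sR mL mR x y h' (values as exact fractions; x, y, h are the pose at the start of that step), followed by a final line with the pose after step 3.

n=0: pose=(-6,-7,S); sL=20/261, sR=20/281; mL=-20/261, mR=-5420/73341; mL+mR=-3680/24447 → advance -1; mR−mL=200/73341 → turn +1·90°
n=1: pose=(-6,-6,E); sL=40/353, sR=8/85; mL=-40/353, mR=-3112/30005; mL+mR=-6512/30005 → advance -1; mR−mL=288/30005 → turn +1·90°
n=2: pose=(-7,-6,N); sL=1/10, sR=10/89; mL=-1/10, mR=-189/1780; mL+mR=-367/1780 → advance -1; mR−mL=-11/1780 → turn -1·90°
n=3: pose=(-7,-7,E); sL=8/81, sR=40/481; mL=-8/81, mR=-3544/38961; mL+mR=-2464/12987 → advance -1; mR−mL=304/38961 → turn +1·90°

0 20/261 20/281 -20/261 -5420/73341 -6 -7 S
1 40/353 8/85 -40/353 -3112/30005 -6 -6 E
2 1/10 10/89 -1/10 -189/1780 -7 -6 N
3 8/81 40/481 -8/81 -3544/38961 -7 -7 E
final -8 -7 N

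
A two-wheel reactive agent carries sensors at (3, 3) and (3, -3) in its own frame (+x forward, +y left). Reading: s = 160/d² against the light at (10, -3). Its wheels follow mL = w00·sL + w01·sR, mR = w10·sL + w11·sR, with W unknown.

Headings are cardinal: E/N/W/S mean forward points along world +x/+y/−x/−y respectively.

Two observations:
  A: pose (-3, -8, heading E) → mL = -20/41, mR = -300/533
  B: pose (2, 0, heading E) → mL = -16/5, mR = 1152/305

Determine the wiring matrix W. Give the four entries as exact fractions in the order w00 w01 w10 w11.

0 -1/2 -1 1

obs A: pose=(-3,-8,E) → sL=20/13, sR=40/41, mL=-20/41, mR=-300/533
obs B: pose=(2,0,E) → sL=160/61, sR=32/5, mL=-16/5, mR=1152/305
sensor matrix S = [[20/13, 40/41], [160/61, 32/5]]; det S = 236928/32513
solve [mL_A; mL_B] = S·[w00; w01] and [mR_A; mR_B] = S·[w10; w11]:
  w00 = 0, w01 = -1/2, w10 = -1, w11 = 1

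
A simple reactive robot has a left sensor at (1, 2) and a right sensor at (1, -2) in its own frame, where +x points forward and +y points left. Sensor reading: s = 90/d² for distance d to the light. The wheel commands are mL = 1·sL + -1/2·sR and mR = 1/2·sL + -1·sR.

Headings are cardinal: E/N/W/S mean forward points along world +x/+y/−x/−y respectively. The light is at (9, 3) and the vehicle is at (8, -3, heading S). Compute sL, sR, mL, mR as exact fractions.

9/5 45/29 297/290 -189/290

left sensor world pos  = (10, -4); dL² = 50
right sensor world pos = (6, -4); dR² = 58
sL = 90/50 = 9/5
sR = 90/58 = 45/29
mL = 1·sL + -1/2·sR = 297/290
mR = 1/2·sL + -1·sR = -189/290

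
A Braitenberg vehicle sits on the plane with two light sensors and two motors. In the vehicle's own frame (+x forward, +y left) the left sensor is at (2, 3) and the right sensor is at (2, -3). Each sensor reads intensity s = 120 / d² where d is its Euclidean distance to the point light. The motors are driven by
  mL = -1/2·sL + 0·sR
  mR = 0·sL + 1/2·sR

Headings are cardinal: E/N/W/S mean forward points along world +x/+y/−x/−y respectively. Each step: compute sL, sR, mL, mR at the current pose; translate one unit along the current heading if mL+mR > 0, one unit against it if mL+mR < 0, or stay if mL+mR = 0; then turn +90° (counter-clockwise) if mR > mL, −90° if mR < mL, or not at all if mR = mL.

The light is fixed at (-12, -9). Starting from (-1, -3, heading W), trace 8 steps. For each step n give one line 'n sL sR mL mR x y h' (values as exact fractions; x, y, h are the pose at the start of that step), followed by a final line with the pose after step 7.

0 4/3 20/27 -2/3 10/27 -1 -3 W
1 120/241 120/97 -60/241 60/97 0 -3 S
2 6/13 3/5 -3/13 3/10 0 -4 E
3 120/149 24/61 -60/149 12/61 1 -4 N
4 60/61 12/17 -30/61 6/17 1 -5 W
5 120/293 24/25 -60/293 12/25 2 -5 S
6 30/73 15/32 -15/73 15/64 2 -6 E
7 120/169 120/349 -60/169 60/349 3 -6 N
final 3 -7 W

n=0: pose=(-1,-3,W); sL=4/3, sR=20/27; mL=-2/3, mR=10/27; mL+mR=-8/27 → advance -1; mR−mL=28/27 → turn +1·90°
n=1: pose=(0,-3,S); sL=120/241, sR=120/97; mL=-60/241, mR=60/97; mL+mR=8640/23377 → advance +1; mR−mL=20280/23377 → turn +1·90°
n=2: pose=(0,-4,E); sL=6/13, sR=3/5; mL=-3/13, mR=3/10; mL+mR=9/130 → advance +1; mR−mL=69/130 → turn +1·90°
n=3: pose=(1,-4,N); sL=120/149, sR=24/61; mL=-60/149, mR=12/61; mL+mR=-1872/9089 → advance -1; mR−mL=5448/9089 → turn +1·90°
n=4: pose=(1,-5,W); sL=60/61, sR=12/17; mL=-30/61, mR=6/17; mL+mR=-144/1037 → advance -1; mR−mL=876/1037 → turn +1·90°
n=5: pose=(2,-5,S); sL=120/293, sR=24/25; mL=-60/293, mR=12/25; mL+mR=2016/7325 → advance +1; mR−mL=5016/7325 → turn +1·90°
n=6: pose=(2,-6,E); sL=30/73, sR=15/32; mL=-15/73, mR=15/64; mL+mR=135/4672 → advance +1; mR−mL=2055/4672 → turn +1·90°
n=7: pose=(3,-6,N); sL=120/169, sR=120/349; mL=-60/169, mR=60/349; mL+mR=-10800/58981 → advance -1; mR−mL=31080/58981 → turn +1·90°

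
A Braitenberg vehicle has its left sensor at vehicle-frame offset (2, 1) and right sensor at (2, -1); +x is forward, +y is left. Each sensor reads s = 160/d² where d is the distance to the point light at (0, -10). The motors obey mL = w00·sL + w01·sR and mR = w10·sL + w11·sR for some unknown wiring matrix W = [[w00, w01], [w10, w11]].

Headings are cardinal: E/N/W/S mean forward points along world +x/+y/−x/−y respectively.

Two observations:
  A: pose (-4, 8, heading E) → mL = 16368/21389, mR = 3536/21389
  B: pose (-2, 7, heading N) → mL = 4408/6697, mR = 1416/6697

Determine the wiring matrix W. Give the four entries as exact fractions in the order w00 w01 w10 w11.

1/2 1 1 -1/2

obs A: pose=(-4,8,E) → sL=32/73, sR=160/293, mL=16368/21389, mR=3536/21389
obs B: pose=(-2,7,N) → sL=16/37, sR=80/181, mL=4408/6697, mR=1416/6697
sensor matrix S = [[32/73, 160/293], [16/37, 80/181]]; det S = -6072320/143242133
solve [mL_A; mL_B] = S·[w00; w01] and [mR_A; mR_B] = S·[w10; w11]:
  w00 = 1/2, w01 = 1, w10 = 1, w11 = -1/2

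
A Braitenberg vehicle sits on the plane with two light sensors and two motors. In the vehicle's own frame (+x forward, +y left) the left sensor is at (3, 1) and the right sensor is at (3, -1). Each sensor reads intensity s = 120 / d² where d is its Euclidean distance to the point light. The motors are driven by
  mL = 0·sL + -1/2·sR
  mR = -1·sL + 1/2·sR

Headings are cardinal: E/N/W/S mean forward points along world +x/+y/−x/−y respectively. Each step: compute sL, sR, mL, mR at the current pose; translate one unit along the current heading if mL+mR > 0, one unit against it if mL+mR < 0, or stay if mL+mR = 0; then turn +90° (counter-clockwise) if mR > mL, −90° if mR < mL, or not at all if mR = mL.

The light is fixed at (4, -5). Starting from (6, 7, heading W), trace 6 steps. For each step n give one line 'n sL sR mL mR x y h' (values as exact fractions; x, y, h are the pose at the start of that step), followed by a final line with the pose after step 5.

n=0: pose=(6,7,W); sL=60/61, sR=12/17; mL=-6/17, mR=-654/1037; mL+mR=-60/61 → advance -1; mR−mL=-288/1037 → turn -1·90°
n=1: pose=(7,7,N); sL=120/229, sR=120/241; mL=-60/241, mR=-15180/55189; mL+mR=-120/229 → advance -1; mR−mL=-1440/55189 → turn -1·90°
n=2: pose=(7,6,E); sL=2/3, sR=15/17; mL=-15/34, mR=-23/102; mL+mR=-2/3 → advance -1; mR−mL=11/51 → turn +1·90°
n=3: pose=(6,6,N); sL=120/197, sR=24/41; mL=-12/41, mR=-2556/8077; mL+mR=-120/197 → advance -1; mR−mL=-192/8077 → turn -1·90°
n=4: pose=(6,5,E); sL=60/73, sR=60/53; mL=-30/53, mR=-990/3869; mL+mR=-60/73 → advance -1; mR−mL=1200/3869 → turn +1·90°
n=5: pose=(5,5,N); sL=120/169, sR=120/173; mL=-60/173, mR=-10620/29237; mL+mR=-120/169 → advance -1; mR−mL=-480/29237 → turn -1·90°

0 60/61 12/17 -6/17 -654/1037 6 7 W
1 120/229 120/241 -60/241 -15180/55189 7 7 N
2 2/3 15/17 -15/34 -23/102 7 6 E
3 120/197 24/41 -12/41 -2556/8077 6 6 N
4 60/73 60/53 -30/53 -990/3869 6 5 E
5 120/169 120/173 -60/173 -10620/29237 5 5 N
final 5 4 E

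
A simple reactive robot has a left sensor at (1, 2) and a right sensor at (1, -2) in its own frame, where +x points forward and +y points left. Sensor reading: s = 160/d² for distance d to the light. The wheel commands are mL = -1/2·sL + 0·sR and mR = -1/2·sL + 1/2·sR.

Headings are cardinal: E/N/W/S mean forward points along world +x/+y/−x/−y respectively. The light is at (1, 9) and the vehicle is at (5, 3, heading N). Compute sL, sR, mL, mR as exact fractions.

left sensor world pos  = (3, 4); dL² = 29
right sensor world pos = (7, 4); dR² = 61
sL = 160/29 = 160/29
sR = 160/61 = 160/61
mL = -1/2·sL + 0·sR = -80/29
mR = -1/2·sL + 1/2·sR = -2560/1769

160/29 160/61 -80/29 -2560/1769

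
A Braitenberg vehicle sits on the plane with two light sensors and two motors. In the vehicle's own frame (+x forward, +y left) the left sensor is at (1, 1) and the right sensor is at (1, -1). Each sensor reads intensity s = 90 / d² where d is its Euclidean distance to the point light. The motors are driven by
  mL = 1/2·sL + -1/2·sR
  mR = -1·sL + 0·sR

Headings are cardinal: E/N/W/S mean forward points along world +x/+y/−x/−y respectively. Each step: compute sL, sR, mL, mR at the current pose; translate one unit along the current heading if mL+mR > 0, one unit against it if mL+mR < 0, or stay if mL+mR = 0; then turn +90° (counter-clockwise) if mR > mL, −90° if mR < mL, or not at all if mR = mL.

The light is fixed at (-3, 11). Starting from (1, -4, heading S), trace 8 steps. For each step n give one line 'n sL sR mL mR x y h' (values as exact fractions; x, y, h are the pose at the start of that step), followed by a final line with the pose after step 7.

n=0: pose=(1,-4,S); sL=90/281, sR=18/53; mL=-144/14893, mR=-90/281; mL+mR=-4914/14893 → advance -1; mR−mL=-4626/14893 → turn -1·90°
n=1: pose=(1,-3,W); sL=5/13, sR=45/89; mL=-70/1157, mR=-5/13; mL+mR=-515/1157 → advance -1; mR−mL=-375/1157 → turn -1·90°
n=2: pose=(2,-3,N); sL=18/37, sR=18/41; mL=36/1517, mR=-18/37; mL+mR=-702/1517 → advance -1; mR−mL=-774/1517 → turn -1·90°
n=3: pose=(2,-4,E); sL=45/116, sR=45/146; mL=675/16936, mR=-45/116; mL+mR=-5895/16936 → advance -1; mR−mL=-7245/16936 → turn -1·90°
n=4: pose=(1,-4,S); sL=90/281, sR=18/53; mL=-144/14893, mR=-90/281; mL+mR=-4914/14893 → advance -1; mR−mL=-4626/14893 → turn -1·90°
n=5: pose=(1,-3,W); sL=5/13, sR=45/89; mL=-70/1157, mR=-5/13; mL+mR=-515/1157 → advance -1; mR−mL=-375/1157 → turn -1·90°
n=6: pose=(2,-3,N); sL=18/37, sR=18/41; mL=36/1517, mR=-18/37; mL+mR=-702/1517 → advance -1; mR−mL=-774/1517 → turn -1·90°
n=7: pose=(2,-4,E); sL=45/116, sR=45/146; mL=675/16936, mR=-45/116; mL+mR=-5895/16936 → advance -1; mR−mL=-7245/16936 → turn -1·90°

0 90/281 18/53 -144/14893 -90/281 1 -4 S
1 5/13 45/89 -70/1157 -5/13 1 -3 W
2 18/37 18/41 36/1517 -18/37 2 -3 N
3 45/116 45/146 675/16936 -45/116 2 -4 E
4 90/281 18/53 -144/14893 -90/281 1 -4 S
5 5/13 45/89 -70/1157 -5/13 1 -3 W
6 18/37 18/41 36/1517 -18/37 2 -3 N
7 45/116 45/146 675/16936 -45/116 2 -4 E
final 1 -4 S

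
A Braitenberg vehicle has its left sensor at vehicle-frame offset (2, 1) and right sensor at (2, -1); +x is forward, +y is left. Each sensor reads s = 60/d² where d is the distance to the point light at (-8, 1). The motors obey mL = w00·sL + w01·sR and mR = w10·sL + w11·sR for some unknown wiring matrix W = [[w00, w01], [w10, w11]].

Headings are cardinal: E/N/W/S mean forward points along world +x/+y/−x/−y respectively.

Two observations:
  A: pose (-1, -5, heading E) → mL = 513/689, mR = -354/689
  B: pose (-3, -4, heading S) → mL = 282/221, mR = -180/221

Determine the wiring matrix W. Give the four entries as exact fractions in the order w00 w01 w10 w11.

1/2 1 -1/2 -1/2

obs A: pose=(-1,-5,E) → sL=30/53, sR=6/13, mL=513/689, mR=-354/689
obs B: pose=(-3,-4,S) → sL=12/17, sR=12/13, mL=282/221, mR=-180/221
sensor matrix S = [[30/53, 6/13], [12/17, 12/13]]; det S = 2304/11713
solve [mL_A; mL_B] = S·[w00; w01] and [mR_A; mR_B] = S·[w10; w11]:
  w00 = 1/2, w01 = 1, w10 = -1/2, w11 = -1/2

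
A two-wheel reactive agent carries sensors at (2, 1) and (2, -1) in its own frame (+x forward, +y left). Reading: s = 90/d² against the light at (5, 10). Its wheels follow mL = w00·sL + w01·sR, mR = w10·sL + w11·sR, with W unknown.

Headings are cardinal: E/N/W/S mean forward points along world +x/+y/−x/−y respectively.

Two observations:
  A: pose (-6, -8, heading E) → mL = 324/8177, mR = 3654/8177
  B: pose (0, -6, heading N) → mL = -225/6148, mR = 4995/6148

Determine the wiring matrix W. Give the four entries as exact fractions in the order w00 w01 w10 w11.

1 -1 1 1

obs A: pose=(-6,-8,E) → sL=9/37, sR=45/221, mL=324/8177, mR=3654/8177
obs B: pose=(0,-6,N) → sL=45/116, sR=45/106, mL=-225/6148, mR=4995/6148
sensor matrix S = [[9/37, 45/221], [45/116, 45/106]]; det S = 1220265/50272196
solve [mL_A; mL_B] = S·[w00; w01] and [mR_A; mR_B] = S·[w10; w11]:
  w00 = 1, w01 = -1, w10 = 1, w11 = 1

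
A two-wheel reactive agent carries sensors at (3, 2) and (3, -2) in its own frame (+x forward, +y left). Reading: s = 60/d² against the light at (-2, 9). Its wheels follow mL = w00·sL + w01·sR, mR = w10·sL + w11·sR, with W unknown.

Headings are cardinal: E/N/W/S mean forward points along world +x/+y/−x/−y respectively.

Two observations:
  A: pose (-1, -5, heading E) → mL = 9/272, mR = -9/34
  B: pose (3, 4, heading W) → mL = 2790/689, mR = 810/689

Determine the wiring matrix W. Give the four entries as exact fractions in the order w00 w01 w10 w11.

obs A: pose=(-1,-5,E) → sL=3/8, sR=15/68, mL=9/272, mR=-9/34
obs B: pose=(3,4,W) → sL=60/53, sR=60/13, mL=2790/689, mR=810/689
sensor matrix S = [[3/8, 15/68], [60/53, 60/13]]; det S = 34695/23426
solve [mL_A; mL_B] = S·[w00; w01] and [mR_A; mR_B] = S·[w10; w11]:
  w00 = -1/2, w01 = 1, w10 = -1, w11 = 1/2

-1/2 1 -1 1/2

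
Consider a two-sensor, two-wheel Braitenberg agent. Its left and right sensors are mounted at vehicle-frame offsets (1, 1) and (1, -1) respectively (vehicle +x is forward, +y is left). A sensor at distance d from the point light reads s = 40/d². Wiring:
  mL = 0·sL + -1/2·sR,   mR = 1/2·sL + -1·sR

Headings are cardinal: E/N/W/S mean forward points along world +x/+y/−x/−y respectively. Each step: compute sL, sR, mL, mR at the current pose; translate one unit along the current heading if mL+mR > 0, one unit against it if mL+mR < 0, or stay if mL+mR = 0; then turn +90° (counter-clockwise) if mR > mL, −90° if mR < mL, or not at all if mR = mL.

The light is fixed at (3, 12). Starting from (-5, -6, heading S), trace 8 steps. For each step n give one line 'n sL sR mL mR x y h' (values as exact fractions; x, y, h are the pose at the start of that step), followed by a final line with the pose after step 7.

0 4/41 20/221 -10/221 -378/9061 -5 -6 S
1 8/61 40/373 -20/373 -948/22753 -5 -5 E
2 10/89 1/8 -1/16 -49/712 -6 -5 N
3 40/353 8/85 -4/85 -1124/30005 -6 -6 E
4 4/41 4/37 -2/37 -90/1517 -7 -6 N
5 8/81 40/481 -20/481 -1316/38961 -7 -7 E
6 10/117 5/53 -5/106 -320/6201 -8 -7 N
7 40/461 40/541 -20/541 -7620/249401 -8 -8 E
final -9 -8 N

n=0: pose=(-5,-6,S); sL=4/41, sR=20/221; mL=-10/221, mR=-378/9061; mL+mR=-788/9061 → advance -1; mR−mL=32/9061 → turn +1·90°
n=1: pose=(-5,-5,E); sL=8/61, sR=40/373; mL=-20/373, mR=-948/22753; mL+mR=-2168/22753 → advance -1; mR−mL=272/22753 → turn +1·90°
n=2: pose=(-6,-5,N); sL=10/89, sR=1/8; mL=-1/16, mR=-49/712; mL+mR=-187/1424 → advance -1; mR−mL=-9/1424 → turn -1·90°
n=3: pose=(-6,-6,E); sL=40/353, sR=8/85; mL=-4/85, mR=-1124/30005; mL+mR=-2536/30005 → advance -1; mR−mL=288/30005 → turn +1·90°
n=4: pose=(-7,-6,N); sL=4/41, sR=4/37; mL=-2/37, mR=-90/1517; mL+mR=-172/1517 → advance -1; mR−mL=-8/1517 → turn -1·90°
n=5: pose=(-7,-7,E); sL=8/81, sR=40/481; mL=-20/481, mR=-1316/38961; mL+mR=-2936/38961 → advance -1; mR−mL=304/38961 → turn +1·90°
n=6: pose=(-8,-7,N); sL=10/117, sR=5/53; mL=-5/106, mR=-320/6201; mL+mR=-1225/12402 → advance -1; mR−mL=-55/12402 → turn -1·90°
n=7: pose=(-8,-8,E); sL=40/461, sR=40/541; mL=-20/541, mR=-7620/249401; mL+mR=-16840/249401 → advance -1; mR−mL=1600/249401 → turn +1·90°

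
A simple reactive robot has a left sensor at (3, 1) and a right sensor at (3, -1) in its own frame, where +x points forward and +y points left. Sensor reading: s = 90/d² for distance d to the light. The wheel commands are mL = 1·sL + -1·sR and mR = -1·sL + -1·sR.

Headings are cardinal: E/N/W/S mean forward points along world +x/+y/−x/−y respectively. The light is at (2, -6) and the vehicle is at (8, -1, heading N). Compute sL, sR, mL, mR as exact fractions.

90/89 90/113 2160/10057 -18180/10057

left sensor world pos  = (7, 2); dL² = 89
right sensor world pos = (9, 2); dR² = 113
sL = 90/89 = 90/89
sR = 90/113 = 90/113
mL = 1·sL + -1·sR = 2160/10057
mR = -1·sL + -1·sR = -18180/10057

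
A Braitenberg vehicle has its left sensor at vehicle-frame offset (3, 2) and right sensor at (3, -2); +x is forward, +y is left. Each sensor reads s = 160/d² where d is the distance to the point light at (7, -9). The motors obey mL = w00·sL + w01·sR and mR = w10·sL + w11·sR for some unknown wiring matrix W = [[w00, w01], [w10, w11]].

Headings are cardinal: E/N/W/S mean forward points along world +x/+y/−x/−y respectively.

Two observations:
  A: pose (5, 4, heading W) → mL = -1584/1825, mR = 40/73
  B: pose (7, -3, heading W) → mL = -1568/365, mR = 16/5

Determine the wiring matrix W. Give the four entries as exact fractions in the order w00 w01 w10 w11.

-1/2 -1/2 1/2 0

obs A: pose=(5,4,W) → sL=80/73, sR=16/25, mL=-1584/1825, mR=40/73
obs B: pose=(7,-3,W) → sL=32/5, sR=160/73, mL=-1568/365, mR=16/5
sensor matrix S = [[80/73, 16/25], [32/5, 160/73]]; det S = -1128448/666125
solve [mL_A; mL_B] = S·[w00; w01] and [mR_A; mR_B] = S·[w10; w11]:
  w00 = -1/2, w01 = -1/2, w10 = 1/2, w11 = 0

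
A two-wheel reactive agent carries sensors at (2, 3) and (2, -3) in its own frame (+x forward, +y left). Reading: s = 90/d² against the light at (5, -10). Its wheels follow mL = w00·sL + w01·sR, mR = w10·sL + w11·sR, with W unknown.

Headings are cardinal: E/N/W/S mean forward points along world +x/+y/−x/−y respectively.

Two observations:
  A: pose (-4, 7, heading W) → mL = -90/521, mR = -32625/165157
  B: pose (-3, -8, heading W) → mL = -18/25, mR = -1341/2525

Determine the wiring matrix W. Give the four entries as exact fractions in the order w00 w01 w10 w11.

obs A: pose=(-4,7,W) → sL=90/317, sR=90/521, mL=-90/521, mR=-32625/165157
obs B: pose=(-3,-8,W) → sL=90/101, sR=18/25, mL=-18/25, mR=-1341/2525
sensor matrix S = [[90/317, 90/521], [90/101, 18/25]]; det S = 4210704/83404285
solve [mL_A; mL_B] = S·[w00; w01] and [mR_A; mR_B] = S·[w10; w11]:
  w00 = 0, w01 = -1, w10 = -1, w11 = 1/2

0 -1 -1 1/2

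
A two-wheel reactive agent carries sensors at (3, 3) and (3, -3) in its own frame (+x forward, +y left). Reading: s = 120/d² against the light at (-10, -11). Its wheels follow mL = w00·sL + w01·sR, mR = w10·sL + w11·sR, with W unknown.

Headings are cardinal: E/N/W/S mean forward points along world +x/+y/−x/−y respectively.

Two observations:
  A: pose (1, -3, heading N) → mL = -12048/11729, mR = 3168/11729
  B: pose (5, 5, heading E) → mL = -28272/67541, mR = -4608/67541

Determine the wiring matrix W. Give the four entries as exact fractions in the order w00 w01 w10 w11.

obs A: pose=(1,-3,N) → sL=24/37, sR=120/317, mL=-12048/11729, mR=3168/11729
obs B: pose=(5,5,E) → sL=24/137, sR=120/493, mL=-28272/67541, mR=-4608/67541
sensor matrix S = [[24/37, 120/317], [24/137, 120/493]]; det S = 72541440/792188389
solve [mL_A; mL_B] = S·[w00; w01] and [mR_A; mR_B] = S·[w10; w11]:
  w00 = -1, w01 = -1, w10 = 1, w11 = -1

-1 -1 1 -1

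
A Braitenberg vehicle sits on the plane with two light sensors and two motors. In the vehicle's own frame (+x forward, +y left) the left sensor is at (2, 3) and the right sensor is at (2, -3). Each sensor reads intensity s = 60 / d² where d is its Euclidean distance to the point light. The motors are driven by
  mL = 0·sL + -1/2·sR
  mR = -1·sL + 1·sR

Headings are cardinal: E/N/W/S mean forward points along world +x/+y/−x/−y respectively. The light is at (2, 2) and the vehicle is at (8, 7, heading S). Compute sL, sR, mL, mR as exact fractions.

left sensor world pos  = (11, 5); dL² = 90
right sensor world pos = (5, 5); dR² = 18
sL = 60/90 = 2/3
sR = 60/18 = 10/3
mL = 0·sL + -1/2·sR = -5/3
mR = -1·sL + 1·sR = 8/3

2/3 10/3 -5/3 8/3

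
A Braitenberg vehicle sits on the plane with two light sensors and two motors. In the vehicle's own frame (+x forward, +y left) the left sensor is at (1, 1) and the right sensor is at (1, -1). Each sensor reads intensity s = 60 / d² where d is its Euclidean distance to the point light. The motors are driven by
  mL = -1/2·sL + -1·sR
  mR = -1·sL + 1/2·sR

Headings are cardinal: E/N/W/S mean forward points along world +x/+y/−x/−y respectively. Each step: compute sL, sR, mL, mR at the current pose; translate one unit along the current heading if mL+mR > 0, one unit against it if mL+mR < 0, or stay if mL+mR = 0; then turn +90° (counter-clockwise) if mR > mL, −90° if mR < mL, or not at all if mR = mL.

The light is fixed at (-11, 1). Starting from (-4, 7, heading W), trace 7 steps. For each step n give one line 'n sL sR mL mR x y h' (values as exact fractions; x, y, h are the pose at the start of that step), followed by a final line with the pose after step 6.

0 60/61 12/17 -1242/1037 -654/1037 -4 7 W
1 30/53 30/37 -2145/1961 -315/1961 -3 7 S
2 12/29 20/39 -814/1131 -178/1131 -3 8 E
3 3/5 15/32 -123/160 -117/320 -4 8 N
4 60/61 12/17 -1242/1037 -654/1037 -4 7 W
5 30/53 30/37 -2145/1961 -315/1961 -3 7 S
6 12/29 20/39 -814/1131 -178/1131 -3 8 E
final -4 8 N

n=0: pose=(-4,7,W); sL=60/61, sR=12/17; mL=-1242/1037, mR=-654/1037; mL+mR=-1896/1037 → advance -1; mR−mL=588/1037 → turn +1·90°
n=1: pose=(-3,7,S); sL=30/53, sR=30/37; mL=-2145/1961, mR=-315/1961; mL+mR=-2460/1961 → advance -1; mR−mL=1830/1961 → turn +1·90°
n=2: pose=(-3,8,E); sL=12/29, sR=20/39; mL=-814/1131, mR=-178/1131; mL+mR=-992/1131 → advance -1; mR−mL=212/377 → turn +1·90°
n=3: pose=(-4,8,N); sL=3/5, sR=15/32; mL=-123/160, mR=-117/320; mL+mR=-363/320 → advance -1; mR−mL=129/320 → turn +1·90°
n=4: pose=(-4,7,W); sL=60/61, sR=12/17; mL=-1242/1037, mR=-654/1037; mL+mR=-1896/1037 → advance -1; mR−mL=588/1037 → turn +1·90°
n=5: pose=(-3,7,S); sL=30/53, sR=30/37; mL=-2145/1961, mR=-315/1961; mL+mR=-2460/1961 → advance -1; mR−mL=1830/1961 → turn +1·90°
n=6: pose=(-3,8,E); sL=12/29, sR=20/39; mL=-814/1131, mR=-178/1131; mL+mR=-992/1131 → advance -1; mR−mL=212/377 → turn +1·90°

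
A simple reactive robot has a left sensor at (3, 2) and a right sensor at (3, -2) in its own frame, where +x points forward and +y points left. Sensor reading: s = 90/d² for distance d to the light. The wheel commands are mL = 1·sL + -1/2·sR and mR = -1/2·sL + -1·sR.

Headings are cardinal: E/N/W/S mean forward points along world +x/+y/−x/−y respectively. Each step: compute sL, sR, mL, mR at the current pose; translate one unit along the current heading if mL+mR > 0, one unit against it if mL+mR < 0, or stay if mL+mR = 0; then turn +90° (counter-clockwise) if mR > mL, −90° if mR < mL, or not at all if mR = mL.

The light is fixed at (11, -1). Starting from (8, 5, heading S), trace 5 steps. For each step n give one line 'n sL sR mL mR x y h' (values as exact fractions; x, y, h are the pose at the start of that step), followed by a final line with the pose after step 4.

0 9 45/17 261/34 -243/34 8 5 S
1 2 18/17 25/17 -35/17 8 4 W
2 9/8 45/32 27/64 -63/32 9 4 N
3 90/37 18 -243/37 -711/37 9 3 E
4 45 45/13 1125/26 -675/26 8 3 S
final 8 2 W

n=0: pose=(8,5,S); sL=9, sR=45/17; mL=261/34, mR=-243/34; mL+mR=9/17 → advance +1; mR−mL=-252/17 → turn -1·90°
n=1: pose=(8,4,W); sL=2, sR=18/17; mL=25/17, mR=-35/17; mL+mR=-10/17 → advance -1; mR−mL=-60/17 → turn -1·90°
n=2: pose=(9,4,N); sL=9/8, sR=45/32; mL=27/64, mR=-63/32; mL+mR=-99/64 → advance -1; mR−mL=-153/64 → turn -1·90°
n=3: pose=(9,3,E); sL=90/37, sR=18; mL=-243/37, mR=-711/37; mL+mR=-954/37 → advance -1; mR−mL=-468/37 → turn -1·90°
n=4: pose=(8,3,S); sL=45, sR=45/13; mL=1125/26, mR=-675/26; mL+mR=225/13 → advance +1; mR−mL=-900/13 → turn -1·90°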